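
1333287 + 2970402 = 4303689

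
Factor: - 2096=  - 2^4*131^1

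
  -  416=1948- 2364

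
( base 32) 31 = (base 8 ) 141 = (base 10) 97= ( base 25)3m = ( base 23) 45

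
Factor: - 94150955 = -5^1*139^1*135469^1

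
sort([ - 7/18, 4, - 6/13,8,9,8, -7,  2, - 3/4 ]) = [-7 ,  -  3/4 , - 6/13, - 7/18, 2,  4,8,8,  9] 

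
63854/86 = 31927/43=742.49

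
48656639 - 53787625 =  - 5130986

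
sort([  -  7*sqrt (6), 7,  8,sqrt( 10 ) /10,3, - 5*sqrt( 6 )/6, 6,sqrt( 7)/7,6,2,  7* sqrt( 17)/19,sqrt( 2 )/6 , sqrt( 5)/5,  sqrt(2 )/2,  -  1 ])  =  [ - 7*sqrt( 6 ), - 5*sqrt(6 ) /6, - 1,sqrt( 2)/6,sqrt( 10)/10, sqrt( 7 ) /7,sqrt( 5)/5,sqrt( 2)/2,7 * sqrt(17) /19,2,3, 6,6,7,8 ] 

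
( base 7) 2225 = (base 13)49A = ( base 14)415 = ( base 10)803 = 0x323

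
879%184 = 143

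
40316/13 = 40316/13 = 3101.23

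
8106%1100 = 406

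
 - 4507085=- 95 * 47443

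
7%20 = 7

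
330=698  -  368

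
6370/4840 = 637/484= 1.32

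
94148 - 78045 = 16103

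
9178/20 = 4589/10 = 458.90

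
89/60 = 1+29/60 =1.48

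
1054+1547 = 2601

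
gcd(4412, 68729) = 1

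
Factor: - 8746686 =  - 2^1*3^2*13^1*37379^1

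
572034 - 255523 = 316511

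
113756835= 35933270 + 77823565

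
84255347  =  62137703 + 22117644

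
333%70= 53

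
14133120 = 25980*544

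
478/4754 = 239/2377 = 0.10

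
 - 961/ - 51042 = 961/51042 = 0.02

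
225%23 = 18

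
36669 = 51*719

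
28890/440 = 2889/44 =65.66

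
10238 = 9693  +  545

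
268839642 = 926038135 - 657198493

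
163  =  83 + 80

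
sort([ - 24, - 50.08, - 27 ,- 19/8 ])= [-50.08,-27,-24, - 19/8 ] 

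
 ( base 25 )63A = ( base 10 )3835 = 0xefb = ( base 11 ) 2977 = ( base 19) ABG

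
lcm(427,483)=29463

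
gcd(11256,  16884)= 5628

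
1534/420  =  3+ 137/210= 3.65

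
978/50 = 489/25  =  19.56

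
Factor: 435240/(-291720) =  -279/187 = -  3^2 * 11^(  -  1 )*17^( - 1 )*31^1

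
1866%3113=1866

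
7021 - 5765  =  1256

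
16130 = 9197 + 6933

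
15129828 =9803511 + 5326317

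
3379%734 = 443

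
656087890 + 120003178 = 776091068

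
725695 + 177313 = 903008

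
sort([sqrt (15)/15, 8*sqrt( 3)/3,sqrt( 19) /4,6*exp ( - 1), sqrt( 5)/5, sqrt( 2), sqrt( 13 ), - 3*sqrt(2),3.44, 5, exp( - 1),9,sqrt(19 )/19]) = [ - 3*sqrt( 2) , sqrt(19 )/19, sqrt(15) /15,  exp( - 1),sqrt(5 ) /5,sqrt( 19) /4,sqrt (2 ), 6*exp(- 1 ), 3.44,sqrt(13),  8*sqrt(3 )/3,5, 9 ]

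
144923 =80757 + 64166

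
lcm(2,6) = 6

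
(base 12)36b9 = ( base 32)61d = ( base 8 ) 14055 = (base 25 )9me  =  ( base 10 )6189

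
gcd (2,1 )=1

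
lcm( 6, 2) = 6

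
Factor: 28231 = 7^1*37^1*109^1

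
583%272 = 39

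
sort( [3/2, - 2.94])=[ - 2.94,3/2 ]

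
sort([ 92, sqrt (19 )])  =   [ sqrt(19), 92 ]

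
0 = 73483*0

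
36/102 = 6/17 = 0.35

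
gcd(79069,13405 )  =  1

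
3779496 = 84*44994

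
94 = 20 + 74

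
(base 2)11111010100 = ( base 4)133110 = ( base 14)A32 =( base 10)2004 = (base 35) 1M9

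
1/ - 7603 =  - 1 + 7602/7603 = - 0.00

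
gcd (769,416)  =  1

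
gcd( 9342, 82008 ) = 18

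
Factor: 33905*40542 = 1374576510  =  2^1 * 3^1*5^1*29^1 * 233^1*6781^1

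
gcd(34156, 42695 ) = 8539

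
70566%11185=3456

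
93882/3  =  31294 = 31294.00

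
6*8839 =53034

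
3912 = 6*652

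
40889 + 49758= 90647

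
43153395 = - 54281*( - 795)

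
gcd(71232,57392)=16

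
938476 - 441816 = 496660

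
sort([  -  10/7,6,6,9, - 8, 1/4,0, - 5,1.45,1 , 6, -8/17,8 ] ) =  [ - 8, - 5 , - 10/7,- 8/17,0 , 1/4, 1 , 1.45,6,6,  6,8, 9 ] 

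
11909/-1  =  -11909 + 0/1 = -11909.00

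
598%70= 38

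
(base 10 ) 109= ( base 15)74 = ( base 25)49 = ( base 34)37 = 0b1101101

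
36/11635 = 36/11635= 0.00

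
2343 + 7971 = 10314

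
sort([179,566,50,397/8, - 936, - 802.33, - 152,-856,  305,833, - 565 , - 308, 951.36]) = [ - 936, - 856, - 802.33 , - 565, - 308,  -  152, 397/8,50, 179, 305,566,  833, 951.36]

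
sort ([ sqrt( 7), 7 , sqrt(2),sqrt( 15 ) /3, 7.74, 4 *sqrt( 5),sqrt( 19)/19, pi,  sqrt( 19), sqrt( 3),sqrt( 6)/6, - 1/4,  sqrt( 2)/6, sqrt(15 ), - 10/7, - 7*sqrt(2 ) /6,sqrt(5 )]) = [ - 7*sqrt( 2)/6, - 10/7,-1/4, sqrt(19 ) /19, sqrt( 2)/6 , sqrt( 6 ) /6, sqrt( 15)/3, sqrt( 2), sqrt ( 3 ), sqrt(5), sqrt( 7), pi,sqrt(15 ), sqrt( 19 ), 7,7.74,4*sqrt( 5)]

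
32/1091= 32/1091 = 0.03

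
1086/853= 1 + 233/853 = 1.27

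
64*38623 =2471872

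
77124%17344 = 7748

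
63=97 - 34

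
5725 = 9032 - 3307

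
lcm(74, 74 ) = 74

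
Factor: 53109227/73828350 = 2^(  -  1)*3^(-2) * 5^( - 2 )*41^1*359^( - 1) * 457^( - 1 )*1295347^1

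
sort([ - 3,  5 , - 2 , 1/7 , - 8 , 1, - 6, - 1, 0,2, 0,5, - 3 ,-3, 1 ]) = [ - 8, - 6, - 3,-3,- 3,-2,  -  1,0 , 0 , 1/7 , 1, 1,2,5 , 5] 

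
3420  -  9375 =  - 5955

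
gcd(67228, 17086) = 2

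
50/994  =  25/497  =  0.05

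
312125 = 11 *28375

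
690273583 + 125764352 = 816037935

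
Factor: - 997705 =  - 5^1 * 37^1*5393^1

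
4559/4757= 4559/4757 = 0.96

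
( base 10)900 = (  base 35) pp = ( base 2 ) 1110000100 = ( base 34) qg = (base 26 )18G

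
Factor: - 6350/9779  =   - 50/77= - 2^1*5^2*7^( - 1 )*11^( - 1) 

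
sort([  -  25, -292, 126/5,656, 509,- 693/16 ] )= [ - 292 , -693/16,-25,126/5, 509,656 ]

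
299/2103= 299/2103 = 0.14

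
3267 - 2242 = 1025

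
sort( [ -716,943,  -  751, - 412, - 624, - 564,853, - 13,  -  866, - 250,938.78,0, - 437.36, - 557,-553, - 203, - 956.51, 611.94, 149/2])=[ - 956.51, - 866, - 751 , - 716 ,- 624, - 564,-557, - 553, - 437.36 ,  -  412,-250, - 203  , - 13, 0,  149/2,611.94, 853,938.78, 943] 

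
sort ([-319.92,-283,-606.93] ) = [ -606.93, - 319.92, - 283]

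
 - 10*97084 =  - 970840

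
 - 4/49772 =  - 1 + 12442/12443 = -  0.00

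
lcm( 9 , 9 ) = 9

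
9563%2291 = 399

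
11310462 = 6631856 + 4678606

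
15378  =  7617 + 7761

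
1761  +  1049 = 2810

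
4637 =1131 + 3506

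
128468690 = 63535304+64933386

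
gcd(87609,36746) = 19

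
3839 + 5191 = 9030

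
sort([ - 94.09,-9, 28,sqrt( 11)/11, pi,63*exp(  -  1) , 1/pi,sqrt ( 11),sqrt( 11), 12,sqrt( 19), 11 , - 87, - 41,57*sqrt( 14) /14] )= [ - 94.09, - 87,-41, - 9,sqrt(11)/11,1/pi,pi,sqrt( 11),sqrt( 11), sqrt(19),11,  12,57*sqrt(14 )/14, 63*exp(- 1),28]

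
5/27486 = 5/27486= 0.00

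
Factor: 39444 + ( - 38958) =486 = 2^1*3^5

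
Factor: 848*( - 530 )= -2^5*5^1*53^2= -449440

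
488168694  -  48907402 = 439261292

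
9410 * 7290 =68598900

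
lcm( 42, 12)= 84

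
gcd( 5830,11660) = 5830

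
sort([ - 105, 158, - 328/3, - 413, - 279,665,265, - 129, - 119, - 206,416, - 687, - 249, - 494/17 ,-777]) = [ - 777,-687, - 413, - 279, - 249, - 206,-129, - 119,  -  328/3, - 105, - 494/17 , 158,265,  416,665] 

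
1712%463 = 323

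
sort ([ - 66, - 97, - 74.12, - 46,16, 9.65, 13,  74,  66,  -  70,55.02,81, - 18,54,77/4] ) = [ - 97, - 74.12,-70 , - 66 , - 46,  -  18,9.65, 13,  16,77/4,54 , 55.02,66  ,  74, 81 ]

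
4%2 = 0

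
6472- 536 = 5936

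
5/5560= 1/1112 =0.00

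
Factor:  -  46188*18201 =-840667788 = -2^2 *3^3*1283^1 * 6067^1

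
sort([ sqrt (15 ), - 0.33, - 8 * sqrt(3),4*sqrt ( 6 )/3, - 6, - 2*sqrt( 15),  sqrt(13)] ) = [ - 8*sqrt(3 ),- 2*sqrt(  15 ),-6, - 0.33, 4*sqrt ( 6) /3, sqrt (13), sqrt( 15 ) ] 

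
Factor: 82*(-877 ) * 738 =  - 53072532=   - 2^2*3^2*41^2*877^1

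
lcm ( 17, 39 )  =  663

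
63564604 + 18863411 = 82428015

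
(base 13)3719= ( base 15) 249b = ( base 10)7796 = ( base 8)17164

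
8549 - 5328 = 3221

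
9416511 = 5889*1599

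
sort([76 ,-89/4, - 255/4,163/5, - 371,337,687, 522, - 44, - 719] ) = [ - 719, - 371, - 255/4, - 44, - 89/4,  163/5,76,337, 522,687]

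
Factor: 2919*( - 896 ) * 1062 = -2^8*3^3*7^2*59^1 * 139^1 = - 2777580288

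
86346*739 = 63809694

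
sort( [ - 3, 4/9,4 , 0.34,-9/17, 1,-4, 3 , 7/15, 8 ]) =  [ -4 , - 3, - 9/17,0.34,4/9, 7/15,1, 3, 4,8 ]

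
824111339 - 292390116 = 531721223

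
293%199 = 94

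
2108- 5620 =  - 3512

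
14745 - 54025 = -39280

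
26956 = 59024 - 32068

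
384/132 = 32/11 = 2.91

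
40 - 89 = -49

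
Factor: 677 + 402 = 1079  =  13^1*83^1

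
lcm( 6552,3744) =26208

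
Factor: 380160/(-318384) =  - 80/67   =  - 2^4*5^1*67^( - 1)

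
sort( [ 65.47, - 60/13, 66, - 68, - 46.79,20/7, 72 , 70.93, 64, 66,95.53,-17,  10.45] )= [  -  68,- 46.79, - 17,- 60/13, 20/7, 10.45, 64, 65.47, 66, 66,  70.93,72, 95.53]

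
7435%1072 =1003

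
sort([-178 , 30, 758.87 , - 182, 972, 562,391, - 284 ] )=[ - 284, - 182,-178,30,  391,562,758.87, 972 ] 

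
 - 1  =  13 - 14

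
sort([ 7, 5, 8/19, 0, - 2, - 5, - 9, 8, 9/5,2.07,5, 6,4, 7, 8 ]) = [  -  9,- 5, - 2,0, 8/19,9/5, 2.07,4, 5, 5 , 6,7,7  ,  8, 8]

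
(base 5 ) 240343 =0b10001010010000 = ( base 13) 4048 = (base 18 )195a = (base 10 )8848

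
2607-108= 2499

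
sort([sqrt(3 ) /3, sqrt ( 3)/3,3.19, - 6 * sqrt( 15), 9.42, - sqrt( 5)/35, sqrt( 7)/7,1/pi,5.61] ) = [ - 6*sqrt( 15),-sqrt(5)/35,  1/pi, sqrt ( 7)/7 , sqrt(3)/3, sqrt( 3)/3 , 3.19,5.61, 9.42]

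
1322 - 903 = 419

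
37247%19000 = 18247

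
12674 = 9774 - -2900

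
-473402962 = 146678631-620081593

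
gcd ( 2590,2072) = 518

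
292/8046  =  146/4023 = 0.04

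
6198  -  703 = 5495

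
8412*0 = 0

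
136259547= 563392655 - 427133108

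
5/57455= 1/11491 = 0.00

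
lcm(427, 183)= 1281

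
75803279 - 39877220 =35926059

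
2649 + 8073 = 10722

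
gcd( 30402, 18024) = 6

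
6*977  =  5862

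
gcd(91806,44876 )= 26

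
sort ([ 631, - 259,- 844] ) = [-844, - 259, 631 ]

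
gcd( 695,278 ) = 139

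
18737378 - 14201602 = 4535776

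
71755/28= 2562 + 19/28  =  2562.68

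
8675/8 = 8675/8 = 1084.38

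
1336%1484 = 1336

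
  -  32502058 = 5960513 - 38462571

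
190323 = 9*21147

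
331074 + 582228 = 913302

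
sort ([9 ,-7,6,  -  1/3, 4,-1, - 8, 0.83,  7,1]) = [ - 8, - 7,  -  1, - 1/3 , 0.83 , 1, 4,6 , 7 , 9 ] 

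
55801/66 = 55801/66 = 845.47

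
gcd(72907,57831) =1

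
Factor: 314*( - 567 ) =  - 178038  =  - 2^1*3^4*7^1*157^1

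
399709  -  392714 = 6995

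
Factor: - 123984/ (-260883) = 2^4*3^1*101^( - 1 )=48/101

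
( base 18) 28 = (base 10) 44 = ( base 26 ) 1I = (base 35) 19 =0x2C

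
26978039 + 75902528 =102880567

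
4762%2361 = 40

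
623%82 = 49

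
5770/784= 2885/392 = 7.36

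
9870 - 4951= 4919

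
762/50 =15+6/25 = 15.24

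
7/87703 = 1/12529 = 0.00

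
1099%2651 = 1099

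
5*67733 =338665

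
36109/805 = 44 + 689/805 =44.86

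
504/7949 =504/7949 = 0.06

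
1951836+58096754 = 60048590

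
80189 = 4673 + 75516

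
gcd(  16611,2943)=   3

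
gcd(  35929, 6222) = 61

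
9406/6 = 1567+2/3 = 1567.67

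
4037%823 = 745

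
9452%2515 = 1907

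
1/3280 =1/3280 = 0.00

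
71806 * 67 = 4811002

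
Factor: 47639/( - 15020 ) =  - 2^( - 2) * 5^(-1) * 751^( - 1)*47639^1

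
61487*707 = 43471309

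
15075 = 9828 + 5247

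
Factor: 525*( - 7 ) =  - 3^1*5^2*7^2 = - 3675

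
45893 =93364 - 47471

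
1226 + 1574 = 2800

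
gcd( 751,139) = 1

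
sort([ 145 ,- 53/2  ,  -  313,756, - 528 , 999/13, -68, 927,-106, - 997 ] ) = [ - 997, - 528, - 313 , - 106, - 68, - 53/2,999/13, 145, 756, 927 ] 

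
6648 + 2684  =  9332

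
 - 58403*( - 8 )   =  467224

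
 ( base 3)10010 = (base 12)70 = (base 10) 84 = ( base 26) 36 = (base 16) 54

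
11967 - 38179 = - 26212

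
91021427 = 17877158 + 73144269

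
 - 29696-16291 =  - 45987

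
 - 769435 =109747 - 879182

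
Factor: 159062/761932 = 2^( - 1)*239^( - 1) * 797^( - 1 )*79531^1 = 79531/380966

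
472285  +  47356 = 519641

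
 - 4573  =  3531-8104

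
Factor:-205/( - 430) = 2^ (-1) * 41^1*43^ ( - 1)=41/86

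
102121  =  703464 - 601343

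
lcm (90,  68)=3060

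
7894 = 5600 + 2294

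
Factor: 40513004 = 2^2*7^2*206699^1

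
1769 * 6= 10614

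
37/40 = 37/40 = 0.93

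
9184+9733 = 18917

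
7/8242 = 7/8242 =0.00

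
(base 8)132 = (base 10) 90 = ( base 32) 2Q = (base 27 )39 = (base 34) 2m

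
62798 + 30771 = 93569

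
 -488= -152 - 336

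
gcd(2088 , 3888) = 72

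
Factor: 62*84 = 5208 = 2^3*3^1 * 7^1*31^1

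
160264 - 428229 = -267965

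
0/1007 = 0 = 0.00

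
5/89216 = 5/89216 = 0.00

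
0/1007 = 0 = 0.00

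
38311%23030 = 15281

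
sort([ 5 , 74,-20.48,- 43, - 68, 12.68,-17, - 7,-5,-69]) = [ -69, - 68,  -  43,  -  20.48 , - 17, - 7, - 5, 5, 12.68 , 74 ]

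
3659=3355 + 304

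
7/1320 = 7/1320 = 0.01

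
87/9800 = 87/9800 =0.01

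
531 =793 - 262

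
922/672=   461/336 = 1.37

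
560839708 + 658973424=1219813132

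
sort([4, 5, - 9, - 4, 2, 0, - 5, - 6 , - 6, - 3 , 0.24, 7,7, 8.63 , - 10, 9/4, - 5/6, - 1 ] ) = [ - 10, - 9, - 6, - 6, - 5, - 4, - 3, - 1, - 5/6,0, 0.24, 2, 9/4, 4, 5, 7, 7,8.63] 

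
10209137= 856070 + 9353067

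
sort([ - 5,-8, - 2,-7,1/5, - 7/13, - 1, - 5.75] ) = [ - 8, - 7, - 5.75 , - 5, - 2, - 1,- 7/13 , 1/5 ] 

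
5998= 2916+3082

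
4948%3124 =1824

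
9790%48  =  46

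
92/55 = 92/55 = 1.67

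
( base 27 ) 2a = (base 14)48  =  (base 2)1000000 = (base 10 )64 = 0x40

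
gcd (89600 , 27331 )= 1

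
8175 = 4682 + 3493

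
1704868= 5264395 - 3559527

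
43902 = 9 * 4878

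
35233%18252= 16981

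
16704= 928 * 18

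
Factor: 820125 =3^8*5^3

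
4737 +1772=6509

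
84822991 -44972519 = 39850472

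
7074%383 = 180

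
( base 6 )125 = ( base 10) 53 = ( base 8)65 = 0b110101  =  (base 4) 311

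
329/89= 3+62/89 = 3.70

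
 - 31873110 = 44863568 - 76736678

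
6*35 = 210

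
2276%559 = 40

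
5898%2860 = 178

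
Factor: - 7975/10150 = -2^(-1)*7^(-1 )*11^1 =- 11/14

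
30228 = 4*7557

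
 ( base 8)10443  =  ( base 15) 1477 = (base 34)3r1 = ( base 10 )4387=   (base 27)60d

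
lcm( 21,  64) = 1344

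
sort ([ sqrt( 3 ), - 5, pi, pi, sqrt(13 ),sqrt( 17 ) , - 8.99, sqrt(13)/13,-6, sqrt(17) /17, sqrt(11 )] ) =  [ - 8.99, - 6, - 5,sqrt( 17) /17, sqrt ( 13) /13,sqrt( 3),pi,pi,  sqrt (11 ) , sqrt( 13), sqrt(17)]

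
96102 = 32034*3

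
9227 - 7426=1801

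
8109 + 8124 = 16233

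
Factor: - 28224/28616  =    -  2^3*3^2*73^ ( - 1 ) = - 72/73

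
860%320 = 220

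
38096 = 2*19048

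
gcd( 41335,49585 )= 5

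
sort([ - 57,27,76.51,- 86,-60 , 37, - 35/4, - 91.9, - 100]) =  [  -  100, -91.9,-86, - 60,-57,-35/4,27,37 , 76.51] 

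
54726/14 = 3909  =  3909.00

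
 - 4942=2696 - 7638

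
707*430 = 304010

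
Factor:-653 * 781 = -509993 =-  11^1 * 71^1 * 653^1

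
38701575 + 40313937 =79015512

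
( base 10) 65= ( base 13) 50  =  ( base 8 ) 101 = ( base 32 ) 21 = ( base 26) 2d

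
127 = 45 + 82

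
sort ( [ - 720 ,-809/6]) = [-720, - 809/6] 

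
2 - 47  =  -45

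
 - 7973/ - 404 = 7973/404 = 19.74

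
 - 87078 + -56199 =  - 143277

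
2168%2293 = 2168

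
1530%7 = 4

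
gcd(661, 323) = 1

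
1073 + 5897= 6970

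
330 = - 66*(  -  5)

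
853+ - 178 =675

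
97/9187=97/9187 = 0.01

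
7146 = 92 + 7054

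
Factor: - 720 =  - 2^4*3^2*5^1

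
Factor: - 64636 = -2^2*11^1*13^1*113^1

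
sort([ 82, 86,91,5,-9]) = [ - 9, 5,82, 86, 91 ]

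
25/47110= 5/9422=0.00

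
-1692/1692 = -1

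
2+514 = 516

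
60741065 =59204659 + 1536406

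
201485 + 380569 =582054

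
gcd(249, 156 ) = 3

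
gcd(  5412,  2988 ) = 12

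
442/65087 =442/65087= 0.01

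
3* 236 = 708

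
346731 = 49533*7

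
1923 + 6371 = 8294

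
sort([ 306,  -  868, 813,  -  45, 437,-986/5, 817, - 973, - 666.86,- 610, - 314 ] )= [  -  973, - 868, - 666.86, - 610, - 314, - 986/5, - 45,306,437,813,817]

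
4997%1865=1267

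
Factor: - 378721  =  -7^2*59^1*131^1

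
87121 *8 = 696968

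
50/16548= 25/8274=   0.00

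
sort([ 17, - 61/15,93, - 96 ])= [ - 96, - 61/15 , 17, 93] 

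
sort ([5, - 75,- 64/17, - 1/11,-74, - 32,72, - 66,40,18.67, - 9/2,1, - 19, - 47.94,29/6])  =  [- 75, - 74, - 66 , - 47.94,  -  32 , - 19,-9/2,  -  64/17, - 1/11,1 , 29/6,5,18.67,40,72]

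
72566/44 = 1649 + 5/22= 1649.23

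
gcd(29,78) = 1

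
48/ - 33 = - 16/11 = - 1.45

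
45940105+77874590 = 123814695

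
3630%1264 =1102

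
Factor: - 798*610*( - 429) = 208828620 = 2^2 * 3^2*5^1 * 7^1*11^1*13^1 * 19^1*61^1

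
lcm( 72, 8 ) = 72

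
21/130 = 21/130 = 0.16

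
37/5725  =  37/5725 = 0.01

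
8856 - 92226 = - 83370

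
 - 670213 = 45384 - 715597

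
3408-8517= -5109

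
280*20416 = 5716480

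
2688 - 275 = 2413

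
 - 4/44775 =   -  1 + 44771/44775  =  - 0.00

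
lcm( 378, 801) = 33642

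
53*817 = 43301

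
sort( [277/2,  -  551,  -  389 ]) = [ - 551, - 389,  277/2 ]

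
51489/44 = 1170  +  9/44  =  1170.20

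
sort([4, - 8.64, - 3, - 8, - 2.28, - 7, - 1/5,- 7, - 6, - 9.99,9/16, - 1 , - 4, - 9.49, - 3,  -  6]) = [ - 9.99,-9.49,-8.64, - 8 , - 7, - 7, - 6,-6 , - 4, - 3,  -  3, - 2.28,-1, - 1/5,  9/16, 4 ]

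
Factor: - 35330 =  - 2^1 * 5^1 * 3533^1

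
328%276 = 52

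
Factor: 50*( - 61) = -3050 = -  2^1*5^2*61^1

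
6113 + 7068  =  13181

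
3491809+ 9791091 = 13282900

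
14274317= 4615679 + 9658638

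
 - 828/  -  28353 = 276/9451 = 0.03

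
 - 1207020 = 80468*(-15)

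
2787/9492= 929/3164 = 0.29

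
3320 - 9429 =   -  6109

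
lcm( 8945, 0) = 0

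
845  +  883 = 1728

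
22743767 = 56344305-33600538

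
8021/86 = 8021/86 =93.27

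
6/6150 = 1/1025= 0.00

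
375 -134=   241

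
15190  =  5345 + 9845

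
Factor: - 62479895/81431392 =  - 2^( - 5) *5^1*7^( - 1)*929^1*13451^1*363533^( - 1 ) 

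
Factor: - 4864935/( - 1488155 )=3^1 * 31^( - 1) * 9601^ ( - 1)*324329^1=972987/297631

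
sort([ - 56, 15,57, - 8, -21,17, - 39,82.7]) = [-56, - 39, - 21, - 8, 15,17, 57,82.7] 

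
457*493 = 225301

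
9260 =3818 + 5442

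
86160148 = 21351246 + 64808902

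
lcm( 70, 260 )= 1820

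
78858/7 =78858/7=   11265.43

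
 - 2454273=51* ( - 48123 ) 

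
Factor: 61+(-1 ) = 60  =  2^2*3^1*5^1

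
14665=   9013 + 5652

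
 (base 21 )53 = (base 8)154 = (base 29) 3l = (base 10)108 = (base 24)4C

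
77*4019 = 309463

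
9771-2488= 7283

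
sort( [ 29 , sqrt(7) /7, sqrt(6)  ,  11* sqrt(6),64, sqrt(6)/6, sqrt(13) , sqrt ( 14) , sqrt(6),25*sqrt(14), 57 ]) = [ sqrt(7) /7, sqrt(6) /6,sqrt(6) , sqrt(6),  sqrt(13),sqrt(14 ), 11*sqrt(6), 29 , 57 , 64,25 * sqrt(14 )] 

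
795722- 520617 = 275105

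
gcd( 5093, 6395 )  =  1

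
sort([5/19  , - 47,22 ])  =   [ - 47,5/19,22 ]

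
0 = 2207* 0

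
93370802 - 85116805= 8253997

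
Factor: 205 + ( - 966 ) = - 761^1= - 761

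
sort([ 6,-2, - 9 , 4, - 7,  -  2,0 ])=[ - 9, - 7, - 2, - 2,0,4, 6 ]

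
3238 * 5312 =17200256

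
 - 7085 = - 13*545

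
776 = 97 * 8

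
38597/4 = 38597/4 = 9649.25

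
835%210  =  205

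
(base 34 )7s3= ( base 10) 9047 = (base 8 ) 21527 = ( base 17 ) 1E53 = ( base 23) h28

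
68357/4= 17089+1/4 = 17089.25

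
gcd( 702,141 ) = 3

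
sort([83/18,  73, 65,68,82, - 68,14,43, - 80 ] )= [ - 80, -68, 83/18,14,43,65,  68,73,82 ]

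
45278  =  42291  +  2987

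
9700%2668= 1696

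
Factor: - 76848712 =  - 2^3*103^1*93263^1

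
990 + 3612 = 4602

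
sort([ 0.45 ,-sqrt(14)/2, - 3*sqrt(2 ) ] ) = [ - 3 * sqrt(2), - sqrt(14 )/2,  0.45 ]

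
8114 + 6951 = 15065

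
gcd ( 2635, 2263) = 31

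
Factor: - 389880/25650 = - 76/5 = - 2^2*5^( - 1 )*19^1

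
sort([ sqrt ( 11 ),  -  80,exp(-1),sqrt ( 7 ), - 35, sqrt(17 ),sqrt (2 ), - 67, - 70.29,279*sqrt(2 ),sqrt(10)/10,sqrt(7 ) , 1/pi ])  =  [-80,-70.29, - 67,-35 , sqrt( 10)/10 , 1/pi,exp(-1),sqrt(2),sqrt (7 ), sqrt( 7),sqrt(11),sqrt( 17 ),279 * sqrt( 2 )] 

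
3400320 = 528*6440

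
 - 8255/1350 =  -1651/270 =- 6.11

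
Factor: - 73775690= -2^1*5^1*7377569^1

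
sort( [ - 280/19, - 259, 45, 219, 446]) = [ - 259,-280/19,45, 219,446 ] 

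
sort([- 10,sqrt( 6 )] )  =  [ - 10, sqrt( 6) ] 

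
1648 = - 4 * (-412)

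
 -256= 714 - 970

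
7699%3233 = 1233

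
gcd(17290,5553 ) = 1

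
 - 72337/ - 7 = 10333 + 6/7 = 10333.86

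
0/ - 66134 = 0/1 = - 0.00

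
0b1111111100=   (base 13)606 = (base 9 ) 1353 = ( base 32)VS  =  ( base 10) 1020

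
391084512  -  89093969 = 301990543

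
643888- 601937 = 41951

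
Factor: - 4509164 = - 2^2*11^1* 102481^1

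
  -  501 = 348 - 849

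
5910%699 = 318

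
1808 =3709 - 1901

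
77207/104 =742 + 3/8= 742.38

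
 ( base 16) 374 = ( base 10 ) 884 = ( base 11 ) 734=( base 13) 530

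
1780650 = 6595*270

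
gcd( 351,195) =39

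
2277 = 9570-7293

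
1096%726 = 370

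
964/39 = 24  +  28/39 = 24.72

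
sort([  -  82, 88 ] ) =[ - 82, 88 ]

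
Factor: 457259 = 11^2 *3779^1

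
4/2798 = 2/1399 = 0.00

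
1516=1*1516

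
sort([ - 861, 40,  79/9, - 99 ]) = [-861, - 99,  79/9,40 ]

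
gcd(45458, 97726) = 2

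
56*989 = 55384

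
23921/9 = 23921/9 = 2657.89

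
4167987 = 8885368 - 4717381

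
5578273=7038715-1460442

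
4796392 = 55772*86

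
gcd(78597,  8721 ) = 27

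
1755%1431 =324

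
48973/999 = 48973/999   =  49.02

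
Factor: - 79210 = -2^1*5^1 * 89^2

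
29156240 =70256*415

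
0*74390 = 0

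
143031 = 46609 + 96422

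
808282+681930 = 1490212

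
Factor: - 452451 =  - 3^1*67^1*2251^1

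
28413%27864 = 549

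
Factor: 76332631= 67^1*1139293^1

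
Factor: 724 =2^2*181^1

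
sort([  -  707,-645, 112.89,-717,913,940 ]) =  [ - 717, - 707,- 645,112.89,913,940 ] 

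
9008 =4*2252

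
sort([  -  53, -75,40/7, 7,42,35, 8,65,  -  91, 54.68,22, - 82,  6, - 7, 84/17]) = [ - 91,-82,-75, -53, - 7, 84/17, 40/7, 6 , 7,8, 22, 35,42, 54.68  ,  65] 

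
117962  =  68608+49354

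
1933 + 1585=3518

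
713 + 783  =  1496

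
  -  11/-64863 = 11/64863 = 0.00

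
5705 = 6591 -886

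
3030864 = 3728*813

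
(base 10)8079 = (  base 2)1111110001111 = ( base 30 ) 8t9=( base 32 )7SF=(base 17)1ag4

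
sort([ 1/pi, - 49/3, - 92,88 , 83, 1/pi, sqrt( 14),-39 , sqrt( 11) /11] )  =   [ - 92,  -  39, - 49/3, sqrt( 11)/11, 1/pi , 1/pi, sqrt ( 14), 83,  88]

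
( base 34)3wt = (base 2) 1000111101001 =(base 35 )3Q0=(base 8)10751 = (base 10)4585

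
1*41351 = 41351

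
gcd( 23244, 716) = 4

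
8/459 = 8/459 =0.02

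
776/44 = 194/11 = 17.64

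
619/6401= 619/6401 = 0.10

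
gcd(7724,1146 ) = 2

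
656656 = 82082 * 8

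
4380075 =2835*1545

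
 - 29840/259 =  -29840/259=- 115.21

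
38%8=6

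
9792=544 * 18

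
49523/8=49523/8 = 6190.38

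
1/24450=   1/24450 =0.00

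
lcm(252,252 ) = 252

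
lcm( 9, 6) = 18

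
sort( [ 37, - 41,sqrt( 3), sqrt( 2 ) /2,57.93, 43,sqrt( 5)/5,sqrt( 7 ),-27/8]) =[- 41, - 27/8,sqrt(5) /5,sqrt(  2 ) /2,sqrt( 3),sqrt(7),37,43 , 57.93]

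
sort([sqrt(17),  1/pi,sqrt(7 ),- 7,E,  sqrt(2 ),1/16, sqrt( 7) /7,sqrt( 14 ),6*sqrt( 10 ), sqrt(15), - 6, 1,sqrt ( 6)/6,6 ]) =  [ - 7, - 6,1/16,1/pi, sqrt (7) /7,sqrt( 6)/6, 1 , sqrt(2 ),sqrt(7), E,sqrt( 14),sqrt( 15),sqrt( 17),6,6 *sqrt( 10)]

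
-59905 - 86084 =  - 145989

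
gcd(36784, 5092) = 76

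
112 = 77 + 35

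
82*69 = 5658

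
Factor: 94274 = 2^1*47137^1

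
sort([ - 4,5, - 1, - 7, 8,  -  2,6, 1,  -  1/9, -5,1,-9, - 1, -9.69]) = [ - 9.69, - 9, - 7, -5, - 4,-2,  -  1, - 1, - 1/9,1, 1, 5 , 6, 8 ]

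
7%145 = 7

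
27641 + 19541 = 47182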